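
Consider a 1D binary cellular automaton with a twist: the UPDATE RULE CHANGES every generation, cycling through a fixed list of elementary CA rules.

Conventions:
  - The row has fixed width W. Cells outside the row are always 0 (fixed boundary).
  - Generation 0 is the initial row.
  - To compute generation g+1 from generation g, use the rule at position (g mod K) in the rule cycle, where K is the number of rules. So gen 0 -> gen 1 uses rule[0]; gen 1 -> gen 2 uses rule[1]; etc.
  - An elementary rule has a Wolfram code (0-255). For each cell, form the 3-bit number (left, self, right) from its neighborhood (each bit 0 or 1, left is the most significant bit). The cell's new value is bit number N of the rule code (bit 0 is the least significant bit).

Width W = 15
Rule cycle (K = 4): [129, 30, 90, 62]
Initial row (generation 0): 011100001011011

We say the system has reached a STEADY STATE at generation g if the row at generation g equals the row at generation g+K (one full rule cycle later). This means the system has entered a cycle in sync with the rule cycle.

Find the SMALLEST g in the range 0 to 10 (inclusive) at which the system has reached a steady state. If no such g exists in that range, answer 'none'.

Answer: none

Derivation:
Gen 0: 011100001011011
Gen 1 (rule 129): 001001100000000
Gen 2 (rule 30): 011111010000000
Gen 3 (rule 90): 110001001000000
Gen 4 (rule 62): 101011111100000
Gen 5 (rule 129): 000001111001111
Gen 6 (rule 30): 000011000111000
Gen 7 (rule 90): 000111101101100
Gen 8 (rule 62): 001100011011010
Gen 9 (rule 129): 100001000000000
Gen 10 (rule 30): 110011100000000
Gen 11 (rule 90): 111110110000000
Gen 12 (rule 62): 100001101000000
Gen 13 (rule 129): 001100000011111
Gen 14 (rule 30): 011010000110000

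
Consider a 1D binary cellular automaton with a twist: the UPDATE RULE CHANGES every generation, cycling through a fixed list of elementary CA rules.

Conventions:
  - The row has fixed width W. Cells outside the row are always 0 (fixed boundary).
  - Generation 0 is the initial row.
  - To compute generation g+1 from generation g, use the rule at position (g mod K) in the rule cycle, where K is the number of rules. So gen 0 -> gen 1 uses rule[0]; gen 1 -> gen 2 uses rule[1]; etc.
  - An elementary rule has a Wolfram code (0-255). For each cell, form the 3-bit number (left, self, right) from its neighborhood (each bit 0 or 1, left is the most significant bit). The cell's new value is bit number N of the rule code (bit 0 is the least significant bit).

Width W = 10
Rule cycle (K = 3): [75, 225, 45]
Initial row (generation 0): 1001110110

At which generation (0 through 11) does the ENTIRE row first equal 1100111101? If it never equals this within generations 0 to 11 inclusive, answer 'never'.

Gen 0: 1001110110
Gen 1 (rule 75): 0011010110
Gen 2 (rule 225): 1001101010
Gen 3 (rule 45): 1001011110
Gen 4 (rule 75): 0010010010
Gen 5 (rule 225): 1000000000
Gen 6 (rule 45): 1011111111
Gen 7 (rule 75): 0010000001
Gen 8 (rule 225): 1000111100
Gen 9 (rule 45): 1010100001
Gen 10 (rule 75): 0000001110
Gen 11 (rule 225): 1111100110

Answer: never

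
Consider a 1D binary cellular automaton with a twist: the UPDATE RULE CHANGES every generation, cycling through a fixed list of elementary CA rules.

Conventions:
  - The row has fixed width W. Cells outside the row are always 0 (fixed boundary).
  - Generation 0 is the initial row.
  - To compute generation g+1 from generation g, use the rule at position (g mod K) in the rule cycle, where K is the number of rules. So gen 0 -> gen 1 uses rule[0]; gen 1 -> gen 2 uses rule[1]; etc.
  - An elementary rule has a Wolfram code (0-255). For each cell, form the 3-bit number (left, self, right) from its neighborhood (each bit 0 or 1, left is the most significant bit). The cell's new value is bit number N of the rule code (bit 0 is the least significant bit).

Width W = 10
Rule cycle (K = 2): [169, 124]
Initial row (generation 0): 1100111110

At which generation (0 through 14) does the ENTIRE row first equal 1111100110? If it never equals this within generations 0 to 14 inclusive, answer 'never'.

Answer: 8

Derivation:
Gen 0: 1100111110
Gen 1 (rule 169): 1000111100
Gen 2 (rule 124): 1100100110
Gen 3 (rule 169): 1000000100
Gen 4 (rule 124): 1100000110
Gen 5 (rule 169): 1001110100
Gen 6 (rule 124): 1101011110
Gen 7 (rule 169): 1010111100
Gen 8 (rule 124): 1111100110
Gen 9 (rule 169): 1111000100
Gen 10 (rule 124): 1001100110
Gen 11 (rule 169): 0001000100
Gen 12 (rule 124): 0001100110
Gen 13 (rule 169): 1101000100
Gen 14 (rule 124): 1111100110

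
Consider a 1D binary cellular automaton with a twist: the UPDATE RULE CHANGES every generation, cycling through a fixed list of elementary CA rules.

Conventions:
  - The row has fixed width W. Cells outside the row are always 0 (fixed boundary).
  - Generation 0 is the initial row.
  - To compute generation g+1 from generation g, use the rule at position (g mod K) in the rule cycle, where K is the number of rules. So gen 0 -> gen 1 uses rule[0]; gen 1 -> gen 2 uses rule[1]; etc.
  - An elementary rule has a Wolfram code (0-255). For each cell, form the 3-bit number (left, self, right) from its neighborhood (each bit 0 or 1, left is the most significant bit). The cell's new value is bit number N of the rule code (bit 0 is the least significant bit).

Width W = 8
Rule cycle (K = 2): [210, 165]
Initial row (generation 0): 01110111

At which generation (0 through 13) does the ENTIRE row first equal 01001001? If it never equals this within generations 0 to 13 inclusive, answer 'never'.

Gen 0: 01110111
Gen 1 (rule 210): 10110011
Gen 2 (rule 165): 11000000
Gen 3 (rule 210): 01100000
Gen 4 (rule 165): 00001111
Gen 5 (rule 210): 00010111
Gen 6 (rule 165): 11011010
Gen 7 (rule 210): 01001001
Gen 8 (rule 165): 01001001
Gen 9 (rule 210): 10110110
Gen 10 (rule 165): 11001000
Gen 11 (rule 210): 01110100
Gen 12 (rule 165): 00101101
Gen 13 (rule 210): 01000100

Answer: 7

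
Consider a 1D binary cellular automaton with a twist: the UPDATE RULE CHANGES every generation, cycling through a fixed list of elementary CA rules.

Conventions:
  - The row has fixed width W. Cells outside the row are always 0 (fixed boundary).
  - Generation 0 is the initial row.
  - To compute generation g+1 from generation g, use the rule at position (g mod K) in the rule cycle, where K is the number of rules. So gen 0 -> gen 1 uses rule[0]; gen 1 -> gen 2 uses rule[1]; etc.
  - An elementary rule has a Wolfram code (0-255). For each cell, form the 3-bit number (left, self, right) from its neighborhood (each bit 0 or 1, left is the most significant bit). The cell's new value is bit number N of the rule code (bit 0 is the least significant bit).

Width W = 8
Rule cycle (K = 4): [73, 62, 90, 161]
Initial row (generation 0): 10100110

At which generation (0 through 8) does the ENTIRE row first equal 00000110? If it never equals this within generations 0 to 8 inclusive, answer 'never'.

Answer: 1

Derivation:
Gen 0: 10100110
Gen 1 (rule 73): 00000110
Gen 2 (rule 62): 00001101
Gen 3 (rule 90): 00011100
Gen 4 (rule 161): 11001001
Gen 5 (rule 73): 11000000
Gen 6 (rule 62): 10100000
Gen 7 (rule 90): 00010000
Gen 8 (rule 161): 11000111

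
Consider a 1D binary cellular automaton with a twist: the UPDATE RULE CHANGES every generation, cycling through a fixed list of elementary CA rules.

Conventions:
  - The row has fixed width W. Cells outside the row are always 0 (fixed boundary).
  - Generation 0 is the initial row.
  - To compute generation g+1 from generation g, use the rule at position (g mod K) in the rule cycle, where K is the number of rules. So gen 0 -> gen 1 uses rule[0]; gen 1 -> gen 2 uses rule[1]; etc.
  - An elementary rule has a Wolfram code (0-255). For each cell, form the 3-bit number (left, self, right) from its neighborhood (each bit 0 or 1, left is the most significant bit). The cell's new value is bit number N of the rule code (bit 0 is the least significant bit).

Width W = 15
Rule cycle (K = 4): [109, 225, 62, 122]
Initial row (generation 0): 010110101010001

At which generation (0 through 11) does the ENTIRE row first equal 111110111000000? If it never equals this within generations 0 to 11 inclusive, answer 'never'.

Gen 0: 010110101010001
Gen 1 (rule 109): 011111111110101
Gen 2 (rule 225): 001111111111010
Gen 3 (rule 62): 011000000000111
Gen 4 (rule 122): 111100000001101
Gen 5 (rule 109): 100101111101111
Gen 6 (rule 225): 000010111110111
Gen 7 (rule 62): 000111100001100
Gen 8 (rule 122): 001100110011110
Gen 9 (rule 109): 101100110010010
Gen 10 (rule 225): 010100010000000
Gen 11 (rule 62): 111110111000000

Answer: 11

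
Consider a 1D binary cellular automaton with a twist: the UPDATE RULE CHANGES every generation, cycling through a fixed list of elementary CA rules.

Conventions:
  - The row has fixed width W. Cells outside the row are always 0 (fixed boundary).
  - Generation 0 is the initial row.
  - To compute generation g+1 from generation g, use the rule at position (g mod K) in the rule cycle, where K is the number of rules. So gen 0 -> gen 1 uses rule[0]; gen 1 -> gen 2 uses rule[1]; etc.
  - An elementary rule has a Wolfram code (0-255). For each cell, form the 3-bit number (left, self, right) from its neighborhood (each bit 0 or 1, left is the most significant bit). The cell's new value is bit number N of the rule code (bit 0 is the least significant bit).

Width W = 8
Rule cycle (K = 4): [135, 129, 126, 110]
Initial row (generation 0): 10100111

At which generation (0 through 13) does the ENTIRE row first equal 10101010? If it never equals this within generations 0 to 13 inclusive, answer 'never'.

Answer: 1

Derivation:
Gen 0: 10100111
Gen 1 (rule 135): 10101010
Gen 2 (rule 129): 00000000
Gen 3 (rule 126): 00000000
Gen 4 (rule 110): 00000000
Gen 5 (rule 135): 11111111
Gen 6 (rule 129): 01111110
Gen 7 (rule 126): 11000011
Gen 8 (rule 110): 11000111
Gen 9 (rule 135): 00011010
Gen 10 (rule 129): 11000000
Gen 11 (rule 126): 11100000
Gen 12 (rule 110): 10100000
Gen 13 (rule 135): 10101111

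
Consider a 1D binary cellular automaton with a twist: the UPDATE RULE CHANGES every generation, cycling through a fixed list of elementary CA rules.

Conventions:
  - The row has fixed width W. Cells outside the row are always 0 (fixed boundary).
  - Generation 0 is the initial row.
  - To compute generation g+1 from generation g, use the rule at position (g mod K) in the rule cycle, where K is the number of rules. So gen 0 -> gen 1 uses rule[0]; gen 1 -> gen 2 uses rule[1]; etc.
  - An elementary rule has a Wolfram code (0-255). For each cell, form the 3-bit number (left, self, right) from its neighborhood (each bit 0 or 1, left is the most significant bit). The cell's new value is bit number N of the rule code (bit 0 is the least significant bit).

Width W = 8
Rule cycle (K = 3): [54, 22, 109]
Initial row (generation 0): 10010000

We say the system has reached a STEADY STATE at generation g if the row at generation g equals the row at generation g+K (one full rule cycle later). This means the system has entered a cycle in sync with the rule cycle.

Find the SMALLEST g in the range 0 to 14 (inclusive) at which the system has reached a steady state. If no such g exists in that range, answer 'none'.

Answer: 11

Derivation:
Gen 0: 10010000
Gen 1 (rule 54): 11111000
Gen 2 (rule 22): 00000100
Gen 3 (rule 109): 11110101
Gen 4 (rule 54): 00001111
Gen 5 (rule 22): 00010000
Gen 6 (rule 109): 11010111
Gen 7 (rule 54): 00111000
Gen 8 (rule 22): 01000100
Gen 9 (rule 109): 01010101
Gen 10 (rule 54): 11111111
Gen 11 (rule 22): 00000000
Gen 12 (rule 109): 11111111
Gen 13 (rule 54): 00000000
Gen 14 (rule 22): 00000000
Gen 15 (rule 109): 11111111
Gen 16 (rule 54): 00000000
Gen 17 (rule 22): 00000000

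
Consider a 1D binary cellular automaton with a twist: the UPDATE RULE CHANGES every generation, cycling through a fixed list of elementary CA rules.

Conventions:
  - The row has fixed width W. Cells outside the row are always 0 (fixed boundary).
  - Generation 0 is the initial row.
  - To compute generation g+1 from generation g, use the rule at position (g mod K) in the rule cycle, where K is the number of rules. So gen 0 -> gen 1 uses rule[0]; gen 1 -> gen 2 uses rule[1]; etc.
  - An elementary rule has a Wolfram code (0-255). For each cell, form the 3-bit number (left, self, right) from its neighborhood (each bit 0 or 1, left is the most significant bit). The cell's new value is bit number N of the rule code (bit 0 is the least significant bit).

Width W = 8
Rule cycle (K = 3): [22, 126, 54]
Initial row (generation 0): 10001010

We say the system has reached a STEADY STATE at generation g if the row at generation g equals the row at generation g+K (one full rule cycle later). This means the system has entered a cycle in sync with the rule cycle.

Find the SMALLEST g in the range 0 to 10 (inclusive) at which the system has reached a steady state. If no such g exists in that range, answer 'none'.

Answer: 3

Derivation:
Gen 0: 10001010
Gen 1 (rule 22): 11011011
Gen 2 (rule 126): 11111111
Gen 3 (rule 54): 00000000
Gen 4 (rule 22): 00000000
Gen 5 (rule 126): 00000000
Gen 6 (rule 54): 00000000
Gen 7 (rule 22): 00000000
Gen 8 (rule 126): 00000000
Gen 9 (rule 54): 00000000
Gen 10 (rule 22): 00000000
Gen 11 (rule 126): 00000000
Gen 12 (rule 54): 00000000
Gen 13 (rule 22): 00000000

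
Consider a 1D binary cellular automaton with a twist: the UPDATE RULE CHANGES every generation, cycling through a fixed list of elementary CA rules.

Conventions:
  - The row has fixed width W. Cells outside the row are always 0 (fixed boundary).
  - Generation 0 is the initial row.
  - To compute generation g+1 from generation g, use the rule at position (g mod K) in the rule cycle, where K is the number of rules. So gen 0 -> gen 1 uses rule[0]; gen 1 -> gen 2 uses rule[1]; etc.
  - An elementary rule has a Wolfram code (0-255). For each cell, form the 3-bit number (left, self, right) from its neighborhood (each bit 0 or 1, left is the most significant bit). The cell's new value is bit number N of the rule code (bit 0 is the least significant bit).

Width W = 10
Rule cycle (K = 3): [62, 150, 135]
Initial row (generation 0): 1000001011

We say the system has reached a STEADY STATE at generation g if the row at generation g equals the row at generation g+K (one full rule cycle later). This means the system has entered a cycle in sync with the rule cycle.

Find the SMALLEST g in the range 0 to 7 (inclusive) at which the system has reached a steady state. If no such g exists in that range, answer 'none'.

Answer: none

Derivation:
Gen 0: 1000001011
Gen 1 (rule 62): 1100011110
Gen 2 (rule 150): 0010101101
Gen 3 (rule 135): 1110100001
Gen 4 (rule 62): 1001110011
Gen 5 (rule 150): 1110101100
Gen 6 (rule 135): 0100100001
Gen 7 (rule 62): 1111110011
Gen 8 (rule 150): 0111101100
Gen 9 (rule 135): 1011000001
Gen 10 (rule 62): 1110100011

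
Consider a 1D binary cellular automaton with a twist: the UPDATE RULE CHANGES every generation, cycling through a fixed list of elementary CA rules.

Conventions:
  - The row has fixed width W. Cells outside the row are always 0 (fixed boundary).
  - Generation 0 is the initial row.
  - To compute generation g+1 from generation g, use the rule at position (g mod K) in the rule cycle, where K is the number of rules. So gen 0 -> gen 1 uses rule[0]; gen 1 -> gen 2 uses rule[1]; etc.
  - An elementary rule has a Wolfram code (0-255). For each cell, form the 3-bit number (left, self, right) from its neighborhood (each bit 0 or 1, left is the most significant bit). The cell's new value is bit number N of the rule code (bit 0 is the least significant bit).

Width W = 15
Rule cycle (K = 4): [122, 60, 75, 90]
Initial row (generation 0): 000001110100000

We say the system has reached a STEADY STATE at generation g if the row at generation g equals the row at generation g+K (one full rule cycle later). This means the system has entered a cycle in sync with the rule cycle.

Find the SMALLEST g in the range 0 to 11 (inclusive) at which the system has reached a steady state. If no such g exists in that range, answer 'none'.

Answer: none

Derivation:
Gen 0: 000001110100000
Gen 1 (rule 122): 000011011010000
Gen 2 (rule 60): 000010110111000
Gen 3 (rule 75): 111100110101011
Gen 4 (rule 90): 100111110000011
Gen 5 (rule 122): 011100011000111
Gen 6 (rule 60): 010010010100100
Gen 7 (rule 75): 100100100001001
Gen 8 (rule 90): 011011010010110
Gen 9 (rule 122): 111111101101111
Gen 10 (rule 60): 100000011011000
Gen 11 (rule 75): 001111111011011
Gen 12 (rule 90): 011000001011011
Gen 13 (rule 122): 111100010111111
Gen 14 (rule 60): 100010011100000
Gen 15 (rule 75): 001100110101111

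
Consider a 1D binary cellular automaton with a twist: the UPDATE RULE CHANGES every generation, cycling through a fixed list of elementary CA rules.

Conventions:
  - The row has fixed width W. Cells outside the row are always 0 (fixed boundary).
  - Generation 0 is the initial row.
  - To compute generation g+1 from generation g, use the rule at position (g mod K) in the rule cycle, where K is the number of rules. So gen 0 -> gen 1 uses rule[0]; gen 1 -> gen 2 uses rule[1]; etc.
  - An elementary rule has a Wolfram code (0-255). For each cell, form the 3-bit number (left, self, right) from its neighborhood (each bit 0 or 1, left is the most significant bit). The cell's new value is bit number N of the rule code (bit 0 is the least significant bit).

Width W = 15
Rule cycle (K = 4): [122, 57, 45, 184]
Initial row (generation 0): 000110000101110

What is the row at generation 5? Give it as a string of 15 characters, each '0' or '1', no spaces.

Answer: 111010101111101

Derivation:
Gen 0: 000110000101110
Gen 1 (rule 122): 001111001011011
Gen 2 (rule 57): 101000100110110
Gen 3 (rule 45): 111010100101100
Gen 4 (rule 184): 110101010011010
Gen 5 (rule 122): 111010101111101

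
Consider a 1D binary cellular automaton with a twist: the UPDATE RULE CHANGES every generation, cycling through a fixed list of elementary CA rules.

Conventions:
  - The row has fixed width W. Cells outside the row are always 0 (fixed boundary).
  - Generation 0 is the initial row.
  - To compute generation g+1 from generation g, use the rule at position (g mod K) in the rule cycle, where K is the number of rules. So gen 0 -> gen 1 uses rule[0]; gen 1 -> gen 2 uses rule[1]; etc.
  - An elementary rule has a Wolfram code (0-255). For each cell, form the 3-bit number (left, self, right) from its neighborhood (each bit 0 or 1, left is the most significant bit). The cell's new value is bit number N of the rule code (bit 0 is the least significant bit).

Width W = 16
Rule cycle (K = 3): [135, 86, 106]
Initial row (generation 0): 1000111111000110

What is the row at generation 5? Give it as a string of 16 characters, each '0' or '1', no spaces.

Gen 0: 1000111111000110
Gen 1 (rule 135): 1011011110011000
Gen 2 (rule 86): 1001000011101100
Gen 3 (rule 106): 0010000110111100
Gen 4 (rule 135): 1110111000011001
Gen 5 (rule 86): 0010001100101111

Answer: 0010001100101111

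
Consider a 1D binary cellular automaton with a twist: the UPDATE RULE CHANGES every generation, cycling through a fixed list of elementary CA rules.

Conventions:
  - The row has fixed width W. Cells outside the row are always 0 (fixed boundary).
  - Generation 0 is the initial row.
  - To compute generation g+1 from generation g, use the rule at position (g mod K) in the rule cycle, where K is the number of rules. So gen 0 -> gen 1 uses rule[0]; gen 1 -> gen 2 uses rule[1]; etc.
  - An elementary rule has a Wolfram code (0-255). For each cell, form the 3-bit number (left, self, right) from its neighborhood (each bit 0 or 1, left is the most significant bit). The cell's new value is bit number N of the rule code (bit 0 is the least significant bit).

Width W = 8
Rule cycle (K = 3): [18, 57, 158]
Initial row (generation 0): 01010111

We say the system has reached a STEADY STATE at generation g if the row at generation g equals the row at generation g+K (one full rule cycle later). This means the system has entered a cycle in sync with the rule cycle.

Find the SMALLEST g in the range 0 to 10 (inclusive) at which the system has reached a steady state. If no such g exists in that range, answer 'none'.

Answer: 4

Derivation:
Gen 0: 01010111
Gen 1 (rule 18): 10000000
Gen 2 (rule 57): 01111111
Gen 3 (rule 158): 11111110
Gen 4 (rule 18): 00000001
Gen 5 (rule 57): 11111100
Gen 6 (rule 158): 11111010
Gen 7 (rule 18): 00000001
Gen 8 (rule 57): 11111100
Gen 9 (rule 158): 11111010
Gen 10 (rule 18): 00000001
Gen 11 (rule 57): 11111100
Gen 12 (rule 158): 11111010
Gen 13 (rule 18): 00000001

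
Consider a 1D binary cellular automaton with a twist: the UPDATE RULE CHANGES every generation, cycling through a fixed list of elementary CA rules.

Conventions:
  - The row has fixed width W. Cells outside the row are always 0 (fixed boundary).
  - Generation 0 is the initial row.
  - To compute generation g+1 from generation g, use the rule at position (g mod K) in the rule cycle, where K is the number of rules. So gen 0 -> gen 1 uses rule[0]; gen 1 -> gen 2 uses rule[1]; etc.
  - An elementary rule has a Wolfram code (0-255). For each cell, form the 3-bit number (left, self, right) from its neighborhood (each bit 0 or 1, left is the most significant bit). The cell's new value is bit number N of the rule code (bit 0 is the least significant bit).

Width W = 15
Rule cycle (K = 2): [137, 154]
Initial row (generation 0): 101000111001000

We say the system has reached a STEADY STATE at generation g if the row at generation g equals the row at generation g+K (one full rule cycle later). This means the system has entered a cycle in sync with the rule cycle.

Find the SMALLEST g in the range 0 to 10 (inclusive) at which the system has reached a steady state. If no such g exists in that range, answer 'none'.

Gen 0: 101000111001000
Gen 1 (rule 137): 000010110000011
Gen 2 (rule 154): 000100101000110
Gen 3 (rule 137): 110000000010100
Gen 4 (rule 154): 101000000100010
Gen 5 (rule 137): 000011110001000
Gen 6 (rule 154): 000111101010100
Gen 7 (rule 137): 110111000000001
Gen 8 (rule 154): 100110100000010
Gen 9 (rule 137): 000100001111000
Gen 10 (rule 154): 001010011110100
Gen 11 (rule 137): 100000011100001
Gen 12 (rule 154): 010000111010010

Answer: none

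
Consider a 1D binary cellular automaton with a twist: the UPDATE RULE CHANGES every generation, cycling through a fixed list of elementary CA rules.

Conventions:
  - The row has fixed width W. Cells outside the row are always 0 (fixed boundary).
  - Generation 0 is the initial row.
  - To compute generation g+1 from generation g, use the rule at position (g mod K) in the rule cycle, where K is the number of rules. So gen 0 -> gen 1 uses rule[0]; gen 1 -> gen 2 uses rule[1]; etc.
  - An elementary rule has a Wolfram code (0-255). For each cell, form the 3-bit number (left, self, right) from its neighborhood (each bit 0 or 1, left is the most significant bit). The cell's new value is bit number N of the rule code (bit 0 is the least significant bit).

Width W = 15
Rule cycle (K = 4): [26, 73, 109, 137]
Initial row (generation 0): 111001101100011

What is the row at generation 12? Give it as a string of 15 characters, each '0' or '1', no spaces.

Gen 0: 111001101100011
Gen 1 (rule 26): 100111001010110
Gen 2 (rule 73): 000101000000110
Gen 3 (rule 109): 110111011110110
Gen 4 (rule 137): 100110011100100
Gen 5 (rule 26): 011101110011010
Gen 6 (rule 73): 010101010011000
Gen 7 (rule 109): 011111110011011
Gen 8 (rule 137): 011111100010010
Gen 9 (rule 26): 110000010101101
Gen 10 (rule 73): 110111000001100
Gen 11 (rule 109): 111101011101101
Gen 12 (rule 137): 111000011001000

Answer: 111000011001000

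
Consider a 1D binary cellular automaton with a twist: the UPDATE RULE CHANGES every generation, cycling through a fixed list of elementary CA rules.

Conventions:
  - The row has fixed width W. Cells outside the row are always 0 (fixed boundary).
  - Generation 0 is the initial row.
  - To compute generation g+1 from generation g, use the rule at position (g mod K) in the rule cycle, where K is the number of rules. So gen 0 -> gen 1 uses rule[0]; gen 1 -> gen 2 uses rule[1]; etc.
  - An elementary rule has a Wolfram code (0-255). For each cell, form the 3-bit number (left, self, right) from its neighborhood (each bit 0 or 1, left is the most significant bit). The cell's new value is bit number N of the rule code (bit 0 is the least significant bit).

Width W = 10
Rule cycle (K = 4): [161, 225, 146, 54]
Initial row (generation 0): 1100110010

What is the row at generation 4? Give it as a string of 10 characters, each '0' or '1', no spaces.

Answer: 1000000001

Derivation:
Gen 0: 1100110010
Gen 1 (rule 161): 0000000000
Gen 2 (rule 225): 1111111111
Gen 3 (rule 146): 0111111110
Gen 4 (rule 54): 1000000001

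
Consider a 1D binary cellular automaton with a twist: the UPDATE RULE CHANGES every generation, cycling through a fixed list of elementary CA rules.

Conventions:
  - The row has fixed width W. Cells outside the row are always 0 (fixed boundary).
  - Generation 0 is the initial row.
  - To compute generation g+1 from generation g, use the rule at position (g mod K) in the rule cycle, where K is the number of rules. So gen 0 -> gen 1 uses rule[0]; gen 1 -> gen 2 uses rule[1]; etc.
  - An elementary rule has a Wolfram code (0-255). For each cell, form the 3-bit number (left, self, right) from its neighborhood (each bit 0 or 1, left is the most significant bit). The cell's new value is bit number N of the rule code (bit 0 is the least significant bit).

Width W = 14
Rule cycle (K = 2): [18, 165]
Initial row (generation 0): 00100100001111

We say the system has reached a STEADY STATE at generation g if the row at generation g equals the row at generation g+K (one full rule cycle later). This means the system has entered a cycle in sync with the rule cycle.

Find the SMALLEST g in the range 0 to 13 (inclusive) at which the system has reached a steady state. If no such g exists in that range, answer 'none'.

Answer: 9

Derivation:
Gen 0: 00100100001111
Gen 1 (rule 18): 01011010010000
Gen 2 (rule 165): 01100110010111
Gen 3 (rule 18): 10011001100000
Gen 4 (rule 165): 10000000001111
Gen 5 (rule 18): 01000000010000
Gen 6 (rule 165): 01011111010111
Gen 7 (rule 18): 10000000000000
Gen 8 (rule 165): 10111111111111
Gen 9 (rule 18): 00000000000000
Gen 10 (rule 165): 11111111111111
Gen 11 (rule 18): 00000000000000
Gen 12 (rule 165): 11111111111111
Gen 13 (rule 18): 00000000000000
Gen 14 (rule 165): 11111111111111
Gen 15 (rule 18): 00000000000000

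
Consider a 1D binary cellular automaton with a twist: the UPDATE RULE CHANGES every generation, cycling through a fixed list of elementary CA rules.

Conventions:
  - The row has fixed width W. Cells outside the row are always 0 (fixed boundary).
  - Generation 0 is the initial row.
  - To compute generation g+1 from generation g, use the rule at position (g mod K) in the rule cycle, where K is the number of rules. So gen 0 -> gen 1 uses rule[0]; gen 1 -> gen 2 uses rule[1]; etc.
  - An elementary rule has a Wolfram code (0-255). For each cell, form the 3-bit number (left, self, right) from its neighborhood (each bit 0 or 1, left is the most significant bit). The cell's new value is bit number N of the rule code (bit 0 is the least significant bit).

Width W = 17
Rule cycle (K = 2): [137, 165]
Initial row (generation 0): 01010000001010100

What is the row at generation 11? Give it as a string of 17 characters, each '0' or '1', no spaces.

Gen 0: 01010000001010100
Gen 1 (rule 137): 00000111100000001
Gen 2 (rule 165): 11110011001111101
Gen 3 (rule 137): 11100010001111000
Gen 4 (rule 165): 01001010100110011
Gen 5 (rule 137): 00000000000100010
Gen 6 (rule 165): 11111111110101010
Gen 7 (rule 137): 11111111100000000
Gen 8 (rule 165): 01111111001111111
Gen 9 (rule 137): 01111110001111110
Gen 10 (rule 165): 00111100100111100
Gen 11 (rule 137): 10111000000111001

Answer: 10111000000111001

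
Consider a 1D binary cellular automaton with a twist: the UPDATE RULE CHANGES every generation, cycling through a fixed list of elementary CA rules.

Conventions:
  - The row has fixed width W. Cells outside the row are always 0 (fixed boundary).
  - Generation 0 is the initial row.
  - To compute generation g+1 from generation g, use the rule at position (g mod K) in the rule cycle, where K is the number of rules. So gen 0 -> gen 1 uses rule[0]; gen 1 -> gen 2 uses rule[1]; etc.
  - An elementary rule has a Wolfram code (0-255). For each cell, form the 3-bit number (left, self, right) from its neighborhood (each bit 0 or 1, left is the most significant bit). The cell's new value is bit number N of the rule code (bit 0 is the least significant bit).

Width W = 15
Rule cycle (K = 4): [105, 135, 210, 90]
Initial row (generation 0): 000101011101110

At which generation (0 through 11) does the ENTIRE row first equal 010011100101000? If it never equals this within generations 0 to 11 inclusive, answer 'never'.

Answer: never

Derivation:
Gen 0: 000101011101110
Gen 1 (rule 105): 110010110111010
Gen 2 (rule 135): 000110000010010
Gen 3 (rule 210): 001011000101101
Gen 4 (rule 90): 010011101001100
Gen 5 (rule 105): 000010110001101
Gen 6 (rule 135): 111110000110001
Gen 7 (rule 210): 011111001011010
Gen 8 (rule 90): 110001110011001
Gen 9 (rule 105): 110101010011000
Gen 10 (rule 135): 000101010100011
Gen 11 (rule 210): 001000000010101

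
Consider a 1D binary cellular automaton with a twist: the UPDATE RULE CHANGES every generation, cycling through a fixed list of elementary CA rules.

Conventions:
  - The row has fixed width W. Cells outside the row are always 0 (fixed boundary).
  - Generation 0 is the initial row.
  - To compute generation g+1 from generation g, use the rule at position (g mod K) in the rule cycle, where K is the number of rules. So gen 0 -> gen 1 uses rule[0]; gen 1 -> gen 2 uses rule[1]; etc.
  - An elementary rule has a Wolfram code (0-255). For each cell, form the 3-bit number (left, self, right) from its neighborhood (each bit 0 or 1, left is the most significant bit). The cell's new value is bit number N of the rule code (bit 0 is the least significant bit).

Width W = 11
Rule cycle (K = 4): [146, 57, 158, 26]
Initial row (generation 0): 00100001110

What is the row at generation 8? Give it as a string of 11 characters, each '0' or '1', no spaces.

Answer: 00000010000

Derivation:
Gen 0: 00100001110
Gen 1 (rule 146): 01010010101
Gen 2 (rule 57): 00101001010
Gen 3 (rule 158): 01101111011
Gen 4 (rule 26): 11001000010
Gen 5 (rule 146): 00110100101
Gen 6 (rule 57): 10101010010
Gen 7 (rule 158): 10101011111
Gen 8 (rule 26): 00000010000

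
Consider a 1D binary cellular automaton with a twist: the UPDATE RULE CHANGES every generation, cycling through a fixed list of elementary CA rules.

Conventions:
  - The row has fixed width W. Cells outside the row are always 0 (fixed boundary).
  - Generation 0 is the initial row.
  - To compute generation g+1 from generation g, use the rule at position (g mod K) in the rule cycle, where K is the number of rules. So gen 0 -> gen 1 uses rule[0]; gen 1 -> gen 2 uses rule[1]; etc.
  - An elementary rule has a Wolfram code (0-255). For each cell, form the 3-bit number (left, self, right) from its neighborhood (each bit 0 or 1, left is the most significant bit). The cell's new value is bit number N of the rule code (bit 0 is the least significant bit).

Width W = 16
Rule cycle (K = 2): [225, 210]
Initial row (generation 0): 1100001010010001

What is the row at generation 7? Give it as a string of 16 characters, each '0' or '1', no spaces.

Answer: 0001000001100010

Derivation:
Gen 0: 1100001010010001
Gen 1 (rule 225): 0101100100000100
Gen 2 (rule 210): 1000111010001010
Gen 3 (rule 225): 0010011100100100
Gen 4 (rule 210): 0101101111011010
Gen 5 (rule 225): 0010110111101100
Gen 6 (rule 210): 0100010011100110
Gen 7 (rule 225): 0001000001100010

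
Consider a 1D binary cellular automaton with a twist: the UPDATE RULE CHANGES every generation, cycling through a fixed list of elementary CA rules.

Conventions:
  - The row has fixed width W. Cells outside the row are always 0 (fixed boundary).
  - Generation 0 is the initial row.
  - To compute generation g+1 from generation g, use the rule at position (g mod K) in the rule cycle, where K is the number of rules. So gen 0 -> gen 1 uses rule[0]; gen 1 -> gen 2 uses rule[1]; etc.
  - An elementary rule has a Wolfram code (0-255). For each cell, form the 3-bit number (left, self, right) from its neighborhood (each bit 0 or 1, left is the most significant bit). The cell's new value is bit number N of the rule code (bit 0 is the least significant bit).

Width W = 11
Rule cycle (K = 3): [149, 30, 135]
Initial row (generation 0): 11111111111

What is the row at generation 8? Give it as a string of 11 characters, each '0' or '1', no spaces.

Answer: 10010111001

Derivation:
Gen 0: 11111111111
Gen 1 (rule 149): 01111111110
Gen 2 (rule 30): 11000000001
Gen 3 (rule 135): 00011111111
Gen 4 (rule 149): 11001111110
Gen 5 (rule 30): 10111000001
Gen 6 (rule 135): 10010011111
Gen 7 (rule 149): 11011001110
Gen 8 (rule 30): 10010111001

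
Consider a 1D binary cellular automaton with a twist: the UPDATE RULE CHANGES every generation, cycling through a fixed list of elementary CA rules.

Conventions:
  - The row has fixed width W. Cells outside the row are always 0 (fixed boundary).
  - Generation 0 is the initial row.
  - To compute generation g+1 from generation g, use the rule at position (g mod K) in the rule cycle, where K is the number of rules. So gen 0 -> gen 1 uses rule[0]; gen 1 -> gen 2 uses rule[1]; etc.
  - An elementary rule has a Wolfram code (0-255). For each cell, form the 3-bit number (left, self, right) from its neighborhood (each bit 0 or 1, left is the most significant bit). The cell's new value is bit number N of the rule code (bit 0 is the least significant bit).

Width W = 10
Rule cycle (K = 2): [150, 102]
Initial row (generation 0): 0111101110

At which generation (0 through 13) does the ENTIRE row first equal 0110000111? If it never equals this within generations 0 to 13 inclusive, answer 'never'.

Gen 0: 0111101110
Gen 1 (rule 150): 1011000101
Gen 2 (rule 102): 1101001111
Gen 3 (rule 150): 0001110110
Gen 4 (rule 102): 0010011010
Gen 5 (rule 150): 0111100011
Gen 6 (rule 102): 1000100101
Gen 7 (rule 150): 1101111101
Gen 8 (rule 102): 0110000111
Gen 9 (rule 150): 1001001010
Gen 10 (rule 102): 1011011110
Gen 11 (rule 150): 1000001101
Gen 12 (rule 102): 1000010111
Gen 13 (rule 150): 1100110010

Answer: 8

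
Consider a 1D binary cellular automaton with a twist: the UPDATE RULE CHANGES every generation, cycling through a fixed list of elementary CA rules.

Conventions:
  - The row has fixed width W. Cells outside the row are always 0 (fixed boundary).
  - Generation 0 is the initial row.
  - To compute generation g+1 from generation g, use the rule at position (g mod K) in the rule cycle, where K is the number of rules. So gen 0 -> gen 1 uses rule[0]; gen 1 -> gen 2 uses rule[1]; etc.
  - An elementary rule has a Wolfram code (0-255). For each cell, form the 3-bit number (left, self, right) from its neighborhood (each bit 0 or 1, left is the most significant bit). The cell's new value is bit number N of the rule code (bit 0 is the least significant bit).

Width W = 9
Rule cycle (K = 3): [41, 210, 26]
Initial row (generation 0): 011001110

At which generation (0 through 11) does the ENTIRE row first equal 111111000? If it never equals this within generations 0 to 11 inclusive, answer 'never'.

Gen 0: 011001110
Gen 1 (rule 41): 010001000
Gen 2 (rule 210): 101010100
Gen 3 (rule 26): 000000010
Gen 4 (rule 41): 111111000
Gen 5 (rule 210): 011111100
Gen 6 (rule 26): 110000010
Gen 7 (rule 41): 100111000
Gen 8 (rule 210): 011011100
Gen 9 (rule 26): 110010010
Gen 10 (rule 41): 100000000
Gen 11 (rule 210): 010000000

Answer: 4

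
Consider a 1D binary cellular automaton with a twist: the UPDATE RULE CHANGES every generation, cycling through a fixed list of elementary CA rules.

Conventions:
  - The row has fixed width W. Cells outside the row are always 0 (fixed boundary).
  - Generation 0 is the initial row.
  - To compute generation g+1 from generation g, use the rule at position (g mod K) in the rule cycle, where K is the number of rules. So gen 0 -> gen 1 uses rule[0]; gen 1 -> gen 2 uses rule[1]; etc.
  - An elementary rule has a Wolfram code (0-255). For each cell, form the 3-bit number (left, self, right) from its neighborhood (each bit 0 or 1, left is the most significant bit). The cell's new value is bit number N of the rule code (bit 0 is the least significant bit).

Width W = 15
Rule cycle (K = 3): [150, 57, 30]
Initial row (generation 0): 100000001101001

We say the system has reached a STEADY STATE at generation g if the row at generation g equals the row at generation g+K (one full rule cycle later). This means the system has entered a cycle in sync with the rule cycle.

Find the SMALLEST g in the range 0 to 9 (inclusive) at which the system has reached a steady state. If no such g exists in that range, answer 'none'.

Answer: none

Derivation:
Gen 0: 100000001101001
Gen 1 (rule 150): 110000010001111
Gen 2 (rule 57): 101111001101000
Gen 3 (rule 30): 101000111001100
Gen 4 (rule 150): 101101010110010
Gen 5 (rule 57): 011010101101001
Gen 6 (rule 30): 110010101001111
Gen 7 (rule 150): 001110101110110
Gen 8 (rule 57): 101001011001101
Gen 9 (rule 30): 101111010111001
Gen 10 (rule 150): 100110010010111
Gen 11 (rule 57): 010101001001100
Gen 12 (rule 30): 110101111111010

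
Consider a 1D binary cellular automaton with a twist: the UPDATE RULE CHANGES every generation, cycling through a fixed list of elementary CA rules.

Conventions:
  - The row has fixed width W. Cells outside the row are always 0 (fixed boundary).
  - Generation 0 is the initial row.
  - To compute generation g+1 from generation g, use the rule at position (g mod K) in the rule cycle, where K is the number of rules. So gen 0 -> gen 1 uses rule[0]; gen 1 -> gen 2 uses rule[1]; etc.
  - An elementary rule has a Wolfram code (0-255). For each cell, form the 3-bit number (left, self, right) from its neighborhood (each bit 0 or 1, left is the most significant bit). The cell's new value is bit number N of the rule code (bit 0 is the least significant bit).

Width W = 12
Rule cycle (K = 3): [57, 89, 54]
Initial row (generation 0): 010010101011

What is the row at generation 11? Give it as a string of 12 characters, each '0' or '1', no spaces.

Gen 0: 010010101011
Gen 1 (rule 57): 001001010110
Gen 2 (rule 89): 100100000111
Gen 3 (rule 54): 111110001000
Gen 4 (rule 57): 100001100111
Gen 5 (rule 89): 011101110101
Gen 6 (rule 54): 100010001111
Gen 7 (rule 57): 011001101000
Gen 8 (rule 89): 011101100111
Gen 9 (rule 54): 100010011000
Gen 10 (rule 57): 011001010111
Gen 11 (rule 89): 011100000101

Answer: 011100000101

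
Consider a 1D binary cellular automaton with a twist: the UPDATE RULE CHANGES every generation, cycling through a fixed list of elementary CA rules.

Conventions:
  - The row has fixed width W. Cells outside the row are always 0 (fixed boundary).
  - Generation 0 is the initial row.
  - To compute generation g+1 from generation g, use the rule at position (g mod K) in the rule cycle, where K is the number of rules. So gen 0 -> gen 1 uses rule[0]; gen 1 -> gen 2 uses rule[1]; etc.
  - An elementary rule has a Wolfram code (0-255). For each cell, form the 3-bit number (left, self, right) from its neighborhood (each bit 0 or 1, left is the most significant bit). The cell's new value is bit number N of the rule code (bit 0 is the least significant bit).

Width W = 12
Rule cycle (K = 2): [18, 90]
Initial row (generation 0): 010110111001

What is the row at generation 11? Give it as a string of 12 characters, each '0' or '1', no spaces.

Answer: 000000000100

Derivation:
Gen 0: 010110111001
Gen 1 (rule 18): 100000000110
Gen 2 (rule 90): 010000001111
Gen 3 (rule 18): 101000010000
Gen 4 (rule 90): 000100101000
Gen 5 (rule 18): 001011000100
Gen 6 (rule 90): 010011101010
Gen 7 (rule 18): 101100000001
Gen 8 (rule 90): 001110000010
Gen 9 (rule 18): 010001000101
Gen 10 (rule 90): 101010101000
Gen 11 (rule 18): 000000000100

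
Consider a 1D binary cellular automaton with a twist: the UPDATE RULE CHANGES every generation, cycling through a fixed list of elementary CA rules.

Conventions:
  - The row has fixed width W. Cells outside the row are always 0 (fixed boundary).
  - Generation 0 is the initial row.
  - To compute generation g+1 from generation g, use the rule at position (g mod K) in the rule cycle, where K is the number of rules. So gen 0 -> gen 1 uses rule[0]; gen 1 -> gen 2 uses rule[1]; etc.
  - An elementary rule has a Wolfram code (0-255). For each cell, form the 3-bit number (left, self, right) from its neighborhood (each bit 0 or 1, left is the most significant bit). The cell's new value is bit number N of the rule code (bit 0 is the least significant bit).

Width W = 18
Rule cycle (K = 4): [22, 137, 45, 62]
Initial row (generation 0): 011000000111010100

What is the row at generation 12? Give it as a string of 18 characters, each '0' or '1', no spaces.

Gen 0: 011000000111010100
Gen 1 (rule 22): 100100001000010110
Gen 2 (rule 137): 000001100011000100
Gen 3 (rule 45): 111101001010010101
Gen 4 (rule 62): 100011111111111111
Gen 5 (rule 22): 110100000000000000
Gen 6 (rule 137): 100001111111111111
Gen 7 (rule 45): 101101000000000000
Gen 8 (rule 62): 111011100000000000
Gen 9 (rule 22): 000000010000000000
Gen 10 (rule 137): 111111000111111111
Gen 11 (rule 45): 100000010100000000
Gen 12 (rule 62): 110000111110000000

Answer: 110000111110000000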